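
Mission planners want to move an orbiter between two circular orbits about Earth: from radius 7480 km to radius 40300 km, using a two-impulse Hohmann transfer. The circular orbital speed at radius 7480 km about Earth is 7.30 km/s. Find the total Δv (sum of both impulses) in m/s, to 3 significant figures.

From the circular-orbit relation v² = μ/r at r = 7480 km: μ = v²r = (7.30)² × 7480 = 3.98609×10^5 km³/s².
Semi-major axis of the transfer orbit: a_t = (7480 + 40300)/2 = 23890 km.
Circular speed at r₁: v₁ = √(μ/r₁) = √(3.98609×10^5/7480) = 7.300 km/s.
Transfer-orbit speed at r₁ (vis-viva): v_p = √[μ(2/r₁ − 1/a_t)] = 9.481 km/s.
First burn Δv₁ = |v_p − v₁| = 2.181 km/s.
Circular speed at r₂: v₂ = √(μ/r₂) = 3.145 km/s.
Transfer-orbit speed at r₂: v_a = √[μ(2/r₂ − 1/a_t)] = 1.760 km/s.
Second burn Δv₂ = |v₂ − v_a| = 1.385 km/s.
Δv = Δv₁ + Δv₂ = 2.181 + 1.385 = 3.566 km/s.

Δv = 3570 m/s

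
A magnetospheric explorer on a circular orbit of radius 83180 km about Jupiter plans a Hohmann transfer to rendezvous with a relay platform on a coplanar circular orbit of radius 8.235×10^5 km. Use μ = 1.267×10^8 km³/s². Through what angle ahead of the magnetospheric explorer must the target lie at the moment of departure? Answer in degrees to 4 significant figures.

Transfer-ellipse semi-major axis a_t = (r₁ + r₂)/2 = (83180 + 8.235×10^5)/2 = 4.5334×10^5 km.
The half-period of the transfer ellipse is t = π√(a_t³/μ) = 85192 s.
Target angular speed ω₂ = √(μ/r₂³) = 1.5062×10^-5 rad/s.
Angle swept by the target during transfer: ω₂·t = 1.2832 rad = 73.52°.
The magnetospheric explorer traverses 180° on the transfer ellipse, so the target must lead by 180° − 73.52° = 106.5°.

φ = 106.5°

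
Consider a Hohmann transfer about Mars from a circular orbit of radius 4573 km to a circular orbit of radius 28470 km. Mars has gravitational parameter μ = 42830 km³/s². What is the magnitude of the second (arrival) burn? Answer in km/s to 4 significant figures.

Transfer-ellipse semi-major axis a_t = (r₁ + r₂)/2 = (4573 + 28470)/2 = 16521.5 km.
Circular speed at r = 28470 km: v_c = √(μ/r) = 1.2265 km/s.
Transfer-orbit speed at the same r (vis-viva, a = a_t): v_t = √[μ(2/r − 1/a_t)] = 0.64529 km/s.
Δv₂ = |v_t − v_c| = |0.64529 − 1.2265| = 0.5812 km/s.

Δv₂ = 0.5812 km/s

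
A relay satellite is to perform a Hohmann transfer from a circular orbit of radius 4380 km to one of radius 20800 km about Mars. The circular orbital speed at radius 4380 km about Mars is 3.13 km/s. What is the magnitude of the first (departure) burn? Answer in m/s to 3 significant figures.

Δv₁ = 893 m/s

From the circular-orbit relation v² = μ/r at r = 4380 km: μ = v²r = (3.13)² × 4380 = 42910.4 km³/s².
Semi-major axis of the transfer orbit: a_t = (4380 + 20800)/2 = 12590 km.
Circular speed at r = 4380 km: v_c = √(μ/r) = 3.1300 km/s.
Transfer-orbit speed at the same r (vis-viva, a = a_t): v_t = √[μ(2/r − 1/a_t)] = 4.0231 km/s.
Δv₁ = |v_t − v_c| = |4.0231 − 3.1300| = 0.8931 km/s.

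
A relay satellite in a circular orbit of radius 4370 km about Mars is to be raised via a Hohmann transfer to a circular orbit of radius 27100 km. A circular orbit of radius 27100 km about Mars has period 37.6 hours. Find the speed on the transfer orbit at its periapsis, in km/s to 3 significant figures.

v = 4.11 km/s

From Kepler's third law T² = 4π²r³/μ at r = 27100 km, T = 37.6 hours = 37.6 × 3600 s = 1.3536×10^5 s: μ = 4π²r³/T² = 42883.2 km³/s².
Semi-major axis of the transfer orbit: a_t = (4370 + 27100)/2 = 15735 km.
The periapsis of the transfer ellipse is at r = 4370 km.
Applying v² = μ(2/r − 1/a_t): v = 4.111 km/s.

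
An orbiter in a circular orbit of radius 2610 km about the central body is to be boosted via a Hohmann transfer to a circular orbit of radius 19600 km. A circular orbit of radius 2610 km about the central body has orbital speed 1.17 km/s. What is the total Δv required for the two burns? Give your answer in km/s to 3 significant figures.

From the circular-orbit relation v² = μ/r at r = 2610 km: μ = v²r = (1.17)² × 2610 = 3572.83 km³/s².
Transfer-ellipse semi-major axis a_t = (r₁ + r₂)/2 = (2610 + 19600)/2 = 11105 km.
At r₁ the circular-orbit speed is v₁ = √(μ/r₁) = 1.17000 km/s.
Transfer-orbit speed at r₁ (vis-viva equation): v_p = √[μ(2/r₁ − 1/a_t)] = 1.55437 km/s.
First burn Δv₁ = |v_p − v₁| = 0.38437 km/s.
At r₂, v₂ = √(μ/r₂) = 0.426951 km/s.
Transfer-orbit speed at r₂: v_a = √[μ(2/r₂ − 1/a_t)] = 0.206985 km/s.
Second burn Δv₂ = |v₂ − v_a| = 0.21997 km/s.
Δv = Δv₁ + Δv₂ = 0.38437 + 0.21997 = 0.6043 km/s.

Δv = 0.604 km/s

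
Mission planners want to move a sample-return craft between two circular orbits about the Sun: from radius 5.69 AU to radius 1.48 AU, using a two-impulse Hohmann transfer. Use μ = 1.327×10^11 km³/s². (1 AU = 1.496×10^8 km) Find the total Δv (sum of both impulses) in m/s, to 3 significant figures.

In km: r₁ = 5.69 × 1.496×10^8 = 8.51224×10^8 km; r₂ = 1.48 × 1.496×10^8 = 2.21408×10^8 km.
Semi-major axis of the transfer orbit: a_t = (8.51224×10^8 + 2.21408×10^8)/2 = 5.36316×10^8 km.
Circular speed at r₁: v₁ = √(μ/r₁) = √(1.327×10^11/8.51224×10^8) = 12.4857 km/s.
Transfer-orbit speed at r₁ (vis-viva equation): v_a = √[μ(2/r₁ − 1/a_t)] = 8.02232 km/s.
First burn Δv₁ = |v_a − v₁| = 4.463 km/s.
Circular speed at r₂: v₂ = √(μ/r₂) = 24.482 km/s.
Transfer-orbit speed at r₂: v_p = √[μ(2/r₂ − 1/a_t)] = 30.843 km/s.
Second burn Δv₂ = |v₂ − v_p| = 6.361 km/s.
Total Δv = Δv₁ + Δv₂ = 10.82 km/s.

Δv = 10800 m/s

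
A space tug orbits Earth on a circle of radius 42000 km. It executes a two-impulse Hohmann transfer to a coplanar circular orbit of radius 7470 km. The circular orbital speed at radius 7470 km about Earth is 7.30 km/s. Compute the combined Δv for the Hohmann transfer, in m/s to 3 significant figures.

Δv = 3600 m/s

From the circular-orbit relation v² = μ/r at r = 7470 km: μ = v²r = (7.30)² × 7470 = 3.98076×10^5 km³/s².
Transfer-ellipse semi-major axis a_t = (r₁ + r₂)/2 = (42000 + 7470)/2 = 24735 km.
Circular speed at r₁: v₁ = √(μ/r₁) = √(3.98076×10^5/42000) = 3.079 km/s.
Transfer-orbit speed at r₁ (v² = μ(2/r − 1/a)): v_a = √[μ(2/r₁ − 1/a_t)] = 1.692 km/s.
First burn Δv₁ = |v_a − v₁| = 1.387 km/s.
Circular speed at r₂: v₂ = √(μ/r₂) = 7.300 km/s.
Transfer-orbit speed at r₂: v_p = √[μ(2/r₂ − 1/a_t)] = 9.512 km/s.
Second burn Δv₂ = |v₂ − v_p| = 2.212 km/s.
Total Δv = Δv₁ + Δv₂ = 3.599 km/s.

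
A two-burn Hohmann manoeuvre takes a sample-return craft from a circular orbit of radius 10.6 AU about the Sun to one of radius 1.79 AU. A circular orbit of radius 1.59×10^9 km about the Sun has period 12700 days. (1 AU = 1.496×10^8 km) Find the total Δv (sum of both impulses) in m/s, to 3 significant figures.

From Kepler's third law T² = 4π²r³/μ at r = 1.59×10^9 km, T = 12700 days = 12700 × 86400 s = 1.09728×10^9 s: μ = 4π²r³/T² = 1.31800×10^11 km³/s².
In km: r₁ = 10.6 × 1.496×10^8 = 1.58576×10^9 km; r₂ = 1.79 × 1.496×10^8 = 2.67784×10^8 km.
Transfer-ellipse semi-major axis a_t = (r₁ + r₂)/2 = (1.58576×10^9 + 2.67784×10^8)/2 = 9.26772×10^8 km.
Circular speed at r₁: v₁ = √(μ/r₁) = √(1.31800×10^11/1.58576×10^9) = 9.117 km/s.
On the transfer ellipse at r₁, vis-viva gives v_a = √[μ(2/r₁ − 1/a_t)] = 4.901 km/s.
First burn Δv₁ = |v_a − v₁| = 4.216 km/s.
Circular speed at r₂: v₂ = √(μ/r₂) = 22.185 km/s.
Transfer-orbit speed at r₂: v_p = √[μ(2/r₂ − 1/a_t)] = 29.020 km/s.
Second burn Δv₂ = |v₂ − v_p| = 6.835 km/s.
Δv = Δv₁ + Δv₂ = 4.216 + 6.835 = 11.05 km/s.

Δv = 11100 m/s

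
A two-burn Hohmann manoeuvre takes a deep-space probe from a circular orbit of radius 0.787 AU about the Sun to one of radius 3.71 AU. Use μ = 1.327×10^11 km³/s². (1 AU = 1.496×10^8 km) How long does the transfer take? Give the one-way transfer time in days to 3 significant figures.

In km: r₁ = 0.787 × 1.496×10^8 = 1.177352×10^8 km; r₂ = 3.71 × 1.496×10^8 = 5.55016×10^8 km.
Transfer-ellipse semi-major axis a_t = (r₁ + r₂)/2 = (1.177352×10^8 + 5.55016×10^8)/2 = 3.363756×10^8 km.
Half the transfer-orbit period gives t = π√(a_t³/μ) = 5.320×10^7 s.
Converting: 5.320×10^7 s ÷ 86400 s/day = 616 days.

t = 616 days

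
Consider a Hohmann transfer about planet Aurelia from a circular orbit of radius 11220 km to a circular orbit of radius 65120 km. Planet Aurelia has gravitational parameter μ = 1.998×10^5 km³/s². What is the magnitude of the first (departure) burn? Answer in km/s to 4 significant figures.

Transfer-ellipse semi-major axis a_t = (r₁ + r₂)/2 = (11220 + 65120)/2 = 38170 km.
On the circular orbit at r = 11220 km, v_c = √(μ/r) = 4.220 km/s.
Vis-viva on the transfer ellipse at r = 11220 km gives v_t = √[μ(2/r − 1/a_t)] = 5.512 km/s.
Δv₁ = |v_t − v_c| = |5.512 − 4.220| = 1.292 km/s.

Δv₁ = 1.292 km/s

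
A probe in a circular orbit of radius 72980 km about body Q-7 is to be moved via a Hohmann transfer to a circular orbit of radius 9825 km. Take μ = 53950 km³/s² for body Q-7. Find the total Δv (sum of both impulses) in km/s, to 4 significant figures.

Δv = 1.209 km/s

Semi-major axis of the transfer orbit: a_t = (72980 + 9825)/2 = 41402.5 km.
At r₁ the circular-orbit speed is v₁ = √(μ/r₁) = 0.8598 km/s.
Transfer-orbit speed at r₁ (vis-viva): v_a = √[μ(2/r₁ − 1/a_t)] = 0.4188 km/s.
First burn Δv₁ = |v_a − v₁| = 0.4410 km/s.
Circular speed at r₂: v₂ = √(μ/r₂) = 2.3433 km/s.
Transfer-orbit speed at r₂: v_p = √[μ(2/r₂ − 1/a_t)] = 3.1111 km/s.
Second burn Δv₂ = |v₂ − v_p| = 0.7678 km/s.
Δv = Δv₁ + Δv₂ = 0.4410 + 0.7678 = 1.209 km/s.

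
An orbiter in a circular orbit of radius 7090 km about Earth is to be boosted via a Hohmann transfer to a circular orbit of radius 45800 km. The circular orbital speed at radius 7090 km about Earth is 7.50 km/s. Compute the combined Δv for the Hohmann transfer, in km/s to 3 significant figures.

Δv = 3.79 km/s

From the circular-orbit relation v² = μ/r at r = 7090 km: μ = v²r = (7.50)² × 7090 = 3.98812×10^5 km³/s².
The Hohmann ellipse has a_t = (r₁ + r₂)/2 = 26445 km.
At r₁ the circular-orbit speed is v₁ = √(μ/r₁) = 7.500 km/s.
On the transfer ellipse at r₁, vis-viva equation gives v_p = √[μ(2/r₁ − 1/a_t)] = 9.870 km/s.
First burn Δv₁ = |v_p − v₁| = 2.370 km/s.
At r₂, v₂ = √(μ/r₂) = 2.951 km/s.
Transfer-orbit speed at r₂: v_a = √[μ(2/r₂ − 1/a_t)] = 1.528 km/s.
Second burn Δv₂ = |v₂ − v_a| = 1.423 km/s.
Δv = Δv₁ + Δv₂ = 2.370 + 1.423 = 3.793 km/s.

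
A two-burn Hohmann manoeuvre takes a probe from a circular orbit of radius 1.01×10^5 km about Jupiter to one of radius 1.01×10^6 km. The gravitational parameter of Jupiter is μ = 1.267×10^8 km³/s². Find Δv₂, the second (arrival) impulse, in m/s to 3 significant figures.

Δv₂ = 6420 m/s

Transfer-ellipse semi-major axis a_t = (r₁ + r₂)/2 = (1.010×10^5 + 1.010×10^6)/2 = 5.555×10^5 km.
On the circular orbit at r = 1.010×10^6 km, v_c = √(μ/r) = 11.20 km/s.
Transfer-orbit speed at the same r (vis-viva, a = a_t): v_t = √[μ(2/r − 1/a_t)] = 4.776 km/s.
Δv₂ = |v_t − v_c| = |4.776 − 11.20| = 6.424 km/s.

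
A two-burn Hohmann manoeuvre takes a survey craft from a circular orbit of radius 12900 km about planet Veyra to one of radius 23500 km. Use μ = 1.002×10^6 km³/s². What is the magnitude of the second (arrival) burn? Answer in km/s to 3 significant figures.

Transfer-ellipse semi-major axis a_t = (r₁ + r₂)/2 = (12900 + 23500)/2 = 18200 km.
Circular speed at r = 23500 km: v_c = √(μ/r) = 6.5298 km/s.
Transfer-orbit speed at the same r (vis-viva, a = a_t): v_t = √[μ(2/r − 1/a_t)] = 5.4974 km/s.
Δv₂ = |v_t − v_c| = |5.4974 − 6.5298| = 1.032 km/s.

Δv₂ = 1.03 km/s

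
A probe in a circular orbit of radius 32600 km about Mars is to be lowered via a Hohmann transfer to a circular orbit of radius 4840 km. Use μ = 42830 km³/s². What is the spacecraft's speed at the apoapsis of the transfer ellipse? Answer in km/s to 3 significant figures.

v = 0.583 km/s

The Hohmann ellipse has a_t = (r₁ + r₂)/2 = 18720 km.
The apoapsis of the transfer ellipse is at r = 32600 km.
From the vis-viva equation, v = √[μ(2/r − 1/a_t)] = 0.5828 km/s.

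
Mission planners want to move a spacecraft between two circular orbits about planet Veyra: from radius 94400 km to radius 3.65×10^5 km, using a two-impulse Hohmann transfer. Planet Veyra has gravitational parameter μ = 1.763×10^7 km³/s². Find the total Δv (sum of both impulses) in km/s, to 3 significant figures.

Transfer-ellipse semi-major axis a_t = (r₁ + r₂)/2 = (94400 + 3.650×10^5)/2 = 2.297×10^5 km.
At r₁ the circular-orbit speed is v₁ = √(μ/r₁) = 13.6660 km/s.
Transfer-orbit speed at r₁ (vis-viva): v_p = √[μ(2/r₁ − 1/a_t)] = 17.2269 km/s.
First burn Δv₁ = |v_p − v₁| = 3.5609 km/s.
Circular speed at r₂: v₂ = √(μ/r₂) = 6.9499 km/s.
Transfer-orbit speed at r₂: v_a = √[μ(2/r₂ − 1/a_t)] = 4.4554 km/s.
Second burn Δv₂ = |v₂ − v_a| = 2.4945 km/s.
Δv = Δv₁ + Δv₂ = 3.5609 + 2.4945 = 6.055 km/s.

Δv = 6.06 km/s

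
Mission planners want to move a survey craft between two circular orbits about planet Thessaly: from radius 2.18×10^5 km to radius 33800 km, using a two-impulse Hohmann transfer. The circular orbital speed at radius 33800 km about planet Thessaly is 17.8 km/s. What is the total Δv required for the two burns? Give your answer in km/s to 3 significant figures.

From the circular-orbit relation v² = μ/r at r = 33800 km: μ = v²r = (17.8)² × 33800 = 1.07092×10^7 km³/s².
Transfer-ellipse semi-major axis a_t = (r₁ + r₂)/2 = (2.180×10^5 + 33800)/2 = 1.259×10^5 km.
At r₁ the circular-orbit speed is v₁ = √(μ/r₁) = 7.009 km/s.
On the transfer ellipse at r₁, vis-viva gives v_a = √[μ(2/r₁ − 1/a_t)] = 3.632 km/s.
First burn Δv₁ = |v_a − v₁| = 3.377 km/s.
At r₂, v₂ = √(μ/r₂) = 17.800 km/s.
Transfer-orbit speed at r₂: v_p = √[μ(2/r₂ − 1/a_t)] = 23.423 km/s.
Second burn Δv₂ = |v₂ − v_p| = 5.623 km/s.
Δv = Δv₁ + Δv₂ = 3.377 + 5.623 = 9.000 km/s.

Δv = 9.00 km/s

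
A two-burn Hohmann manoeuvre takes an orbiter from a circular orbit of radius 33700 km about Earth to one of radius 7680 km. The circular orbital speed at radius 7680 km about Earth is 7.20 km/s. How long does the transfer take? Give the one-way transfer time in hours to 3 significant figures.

From the circular-orbit relation v² = μ/r at r = 7680 km: μ = v²r = (7.20)² × 7680 = 3.98131×10^5 km³/s².
Semi-major axis of the transfer orbit: a_t = (33700 + 7680)/2 = 20690 km.
Half the transfer-orbit period gives t = π√(a_t³/μ) = 14820 s.
Converting: 14820 s ÷ 3600 s/hour = 4.12 hours.

t = 4.12 hours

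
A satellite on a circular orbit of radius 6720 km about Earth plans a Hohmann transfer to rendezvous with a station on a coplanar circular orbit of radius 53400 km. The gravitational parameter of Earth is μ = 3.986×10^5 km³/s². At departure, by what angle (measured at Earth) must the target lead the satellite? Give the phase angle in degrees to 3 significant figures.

φ = 104°

Semi-major axis of the transfer orbit: a_t = (6720 + 53400)/2 = 30060 km.
Transfer time t = π√(a_t³/μ) = 25933.7 s.
The target's mean motion on its circular orbit is ω₂ = √(μ/r₂³) = 5.11631×10^-5 rad/s.
Angle swept by the target during transfer: ω₂·t = 1.3268 rad = 76.02°.
Arrival is 180° from departure on the ellipse, so φ = 180° − 76.02° = 104°.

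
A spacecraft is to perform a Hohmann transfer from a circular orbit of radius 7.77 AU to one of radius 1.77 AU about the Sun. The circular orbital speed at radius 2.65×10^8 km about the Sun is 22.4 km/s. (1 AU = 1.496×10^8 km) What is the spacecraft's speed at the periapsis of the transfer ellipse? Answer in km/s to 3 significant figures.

From the circular-orbit relation v² = μ/r at r = 2.65×10^8 km: μ = v²r = (22.4)² × 2.65×10^8 = 1.32966×10^11 km³/s².
In km: r₁ = 7.77 × 1.496×10^8 = 1.162392×10^9 km; r₂ = 1.77 × 1.496×10^8 = 2.64792×10^8 km.
Transfer-ellipse semi-major axis a_t = (r₁ + r₂)/2 = (1.162392×10^9 + 2.64792×10^8)/2 = 7.13592×10^8 km.
At periapsis, r = 2.64792×10^8 km.
Applying v² = μ(2/r − 1/a_t): v = 28.60 km/s.

v = 28.6 km/s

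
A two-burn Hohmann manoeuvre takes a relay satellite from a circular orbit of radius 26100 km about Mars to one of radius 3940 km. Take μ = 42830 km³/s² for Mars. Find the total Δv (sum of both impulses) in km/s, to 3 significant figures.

Δv = 1.67 km/s

The Hohmann ellipse has a_t = (r₁ + r₂)/2 = 15020 km.
At r₁ the circular-orbit speed is v₁ = √(μ/r₁) = 1.281 km/s.
On the transfer ellipse at r₁, vis-viva gives v_a = √[μ(2/r₁ − 1/a_t)] = 0.6561 km/s.
First burn Δv₁ = |v_a − v₁| = 0.6249 km/s.
Circular speed at r₂: v₂ = √(μ/r₂) = 3.297 km/s.
Transfer-orbit speed at r₂: v_p = √[μ(2/r₂ − 1/a_t)] = 4.346 km/s.
Second burn Δv₂ = |v₂ − v_p| = 1.049 km/s.
Δv = Δv₁ + Δv₂ = 0.6249 + 1.049 = 1.674 km/s.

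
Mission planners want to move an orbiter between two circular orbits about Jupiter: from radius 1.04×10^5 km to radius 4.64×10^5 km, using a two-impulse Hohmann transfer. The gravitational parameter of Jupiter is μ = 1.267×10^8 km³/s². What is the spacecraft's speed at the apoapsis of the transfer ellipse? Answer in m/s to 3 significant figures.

v = 10000 m/s

Transfer-ellipse semi-major axis a_t = (r₁ + r₂)/2 = (1.040×10^5 + 4.640×10^5)/2 = 2.840×10^5 km.
At apoapsis, r = 4.640×10^5 km.
Applying v² = μ(2/r − 1/a_t): v = 10.00 km/s.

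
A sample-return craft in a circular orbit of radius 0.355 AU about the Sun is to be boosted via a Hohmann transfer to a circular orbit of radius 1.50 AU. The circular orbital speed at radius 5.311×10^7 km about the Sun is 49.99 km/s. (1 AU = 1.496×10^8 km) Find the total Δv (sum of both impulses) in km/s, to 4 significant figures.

Δv = 22.86 km/s

From the circular-orbit relation v² = μ/r at r = 5.311×10^7 km: μ = v²r = (49.99)² × 5.311×10^7 = 1.32722×10^11 km³/s².
In km: r₁ = 0.355 × 1.496×10^8 = 5.3108×10^7 km; r₂ = 1.50 × 1.496×10^8 = 2.244×10^8 km.
The Hohmann ellipse has a_t = (r₁ + r₂)/2 = 1.38754×10^8 km.
At r₁ the circular-orbit speed is v₁ = √(μ/r₁) = 49.991 km/s.
Transfer-orbit speed at r₁ (v² = μ(2/r − 1/a)): v_p = √[μ(2/r₁ − 1/a_t)] = 63.574 km/s.
First burn Δv₁ = |v_p − v₁| = 13.583 km/s.
Circular speed at r₂: v₂ = √(μ/r₂) = 24.3198 km/s.
Transfer-orbit speed at r₂: v_a = √[μ(2/r₂ − 1/a_t)] = 15.0459 km/s.
Second burn Δv₂ = |v₂ − v_a| = 9.2739 km/s.
Total Δv = Δv₁ + Δv₂ = 22.86 km/s.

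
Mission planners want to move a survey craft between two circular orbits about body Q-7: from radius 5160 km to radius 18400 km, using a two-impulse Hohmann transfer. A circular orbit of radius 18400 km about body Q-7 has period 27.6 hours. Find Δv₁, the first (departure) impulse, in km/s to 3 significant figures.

From Kepler's third law T² = 4π²r³/μ at r = 18400 km, T = 27.6 hours = 27.6 × 3600 s = 99360 s: μ = 4π²r³/T² = 24910.9 km³/s².
Transfer-ellipse semi-major axis a_t = (r₁ + r₂)/2 = (5160 + 18400)/2 = 11780 km.
On the circular orbit at r = 5160 km, v_c = √(μ/r) = 2.1972 km/s.
Transfer-orbit speed at the same r (vis-viva, a = a_t): v_t = √[μ(2/r − 1/a_t)] = 2.7460 km/s.
Δv₁ = |v_t − v_c| = |2.7460 − 2.1972| = 0.5488 km/s.

Δv₁ = 0.549 km/s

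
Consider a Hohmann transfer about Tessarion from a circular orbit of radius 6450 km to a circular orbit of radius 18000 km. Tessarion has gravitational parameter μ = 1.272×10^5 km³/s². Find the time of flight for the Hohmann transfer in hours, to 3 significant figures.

t = 3.31 hours

Semi-major axis of the transfer orbit: a_t = (6450 + 18000)/2 = 12225 km.
Transfer time t = π√(a_t³/μ) = π√((12225)³ / 1.272×10^5) = 11910 s.
Converting: 11910 s ÷ 3600 s/hour = 3.31 hours.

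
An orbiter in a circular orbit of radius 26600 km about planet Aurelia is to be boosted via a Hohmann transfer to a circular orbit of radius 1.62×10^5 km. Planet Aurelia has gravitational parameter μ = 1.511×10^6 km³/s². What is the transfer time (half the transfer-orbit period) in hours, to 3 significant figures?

Transfer-ellipse semi-major axis a_t = (r₁ + r₂)/2 = (26600 + 1.620×10^5)/2 = 94300 km.
Half the transfer-orbit period gives t = π√(a_t³/μ) = 74010 s.
Converting: 74010 s ÷ 3600 s/hour = 20.6 hours.

t = 20.6 hours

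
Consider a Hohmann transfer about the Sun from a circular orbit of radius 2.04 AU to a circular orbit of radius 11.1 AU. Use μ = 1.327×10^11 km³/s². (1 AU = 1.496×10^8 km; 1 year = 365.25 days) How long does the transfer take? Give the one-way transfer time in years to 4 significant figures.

In km: r₁ = 2.04 × 1.496×10^8 = 3.05184×10^8 km; r₂ = 11.1 × 1.496×10^8 = 1.66056×10^9 km.
The Hohmann ellipse has a_t = (r₁ + r₂)/2 = 9.82872×10^8 km.
By Kepler's third law the transfer-orbit period is T = 2π√(a_t³/μ), so t = T/2 = 2.6574×10^8 s.
Converting: 2.6574×10^8 s ÷ 3.15576×10^7 s/year (365.25 × 86400) = 8.421 years.

t = 8.421 years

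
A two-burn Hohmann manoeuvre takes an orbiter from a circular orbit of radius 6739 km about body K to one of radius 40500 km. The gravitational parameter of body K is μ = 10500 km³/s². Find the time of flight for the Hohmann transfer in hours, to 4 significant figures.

The Hohmann ellipse has a_t = (r₁ + r₂)/2 = 23619.5 km.
Transfer time t = π√(a_t³/μ) = π√((23619.5)³ / 10500) = 1.1129×10^5 s.
Converting: 1.1129×10^5 s ÷ 3600 s/hour = 30.91 hours.

t = 30.91 hours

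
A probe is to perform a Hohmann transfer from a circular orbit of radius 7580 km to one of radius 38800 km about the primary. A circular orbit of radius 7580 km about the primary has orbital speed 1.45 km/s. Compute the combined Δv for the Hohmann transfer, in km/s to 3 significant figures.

Δv = 0.700 km/s

From the circular-orbit relation v² = μ/r at r = 7580 km: μ = v²r = (1.45)² × 7580 = 15937.0 km³/s².
The Hohmann ellipse has a_t = (r₁ + r₂)/2 = 23190 km.
At r₁ the circular-orbit speed is v₁ = √(μ/r₁) = 1.4500 km/s.
Transfer-orbit speed at r₁ (vis-viva equation): v_p = √[μ(2/r₁ − 1/a_t)] = 1.8756 km/s.
First burn Δv₁ = |v_p − v₁| = 0.4256 km/s.
At r₂, v₂ = √(μ/r₂) = 0.6409 km/s.
Transfer-orbit speed at r₂: v_a = √[μ(2/r₂ − 1/a_t)] = 0.3664 km/s.
Second burn Δv₂ = |v₂ − v_a| = 0.2745 km/s.
Total Δv = Δv₁ + Δv₂ = 0.7001 km/s.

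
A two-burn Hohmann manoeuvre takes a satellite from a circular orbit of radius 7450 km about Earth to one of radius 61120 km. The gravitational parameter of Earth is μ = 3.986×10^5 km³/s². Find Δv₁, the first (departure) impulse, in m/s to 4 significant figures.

Transfer-ellipse semi-major axis a_t = (r₁ + r₂)/2 = (7450 + 61120)/2 = 34285 km.
Circular speed at r = 7450 km: v_c = √(μ/r) = 7.3146 km/s.
Vis-viva on the transfer ellipse at r = 7450 km gives v_t = √[μ(2/r − 1/a_t)] = 9.7663 km/s.
Δv₁ = |v_t − v_c| = |9.7663 − 7.3146| = 2.452 km/s.

Δv₁ = 2452 m/s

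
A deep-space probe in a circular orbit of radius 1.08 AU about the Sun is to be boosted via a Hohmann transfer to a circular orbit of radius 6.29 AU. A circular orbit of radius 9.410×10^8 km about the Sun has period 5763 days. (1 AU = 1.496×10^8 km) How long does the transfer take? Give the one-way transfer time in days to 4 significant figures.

From Kepler's third law T² = 4π²r³/μ at r = 9.410×10^8 km, T = 5763 days = 5763 × 86400 s = 4.979232×10^8 s: μ = 4π²r³/T² = 1.32680×10^11 km³/s².
In km: r₁ = 1.08 × 1.496×10^8 = 1.61568×10^8 km; r₂ = 6.29 × 1.496×10^8 = 9.40984×10^8 km.
Transfer-ellipse semi-major axis a_t = (r₁ + r₂)/2 = (1.61568×10^8 + 9.40984×10^8)/2 = 5.51276×10^8 km.
By Kepler's third law the transfer-orbit period is T = 2π√(a_t³/μ), so t = T/2 = 1.116×10^8 s.
Converting: 1.116×10^8 s ÷ 86400 s/day = 1292 days.

t = 1292 days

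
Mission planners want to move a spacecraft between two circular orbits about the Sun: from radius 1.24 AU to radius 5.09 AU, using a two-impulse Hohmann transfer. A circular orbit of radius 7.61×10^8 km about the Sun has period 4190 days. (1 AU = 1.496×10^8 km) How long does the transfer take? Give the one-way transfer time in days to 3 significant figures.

t = 1030 days

From Kepler's third law T² = 4π²r³/μ at r = 7.61×10^8 km, T = 4190 days = 4190 × 86400 s = 3.62016×10^8 s: μ = 4π²r³/T² = 1.32757×10^11 km³/s².
In km: r₁ = 1.24 × 1.496×10^8 = 1.85504×10^8 km; r₂ = 5.09 × 1.496×10^8 = 7.61464×10^8 km.
Transfer-ellipse semi-major axis a_t = (r₁ + r₂)/2 = (1.85504×10^8 + 7.61464×10^8)/2 = 4.73484×10^8 km.
Half the transfer-orbit period gives t = π√(a_t³/μ) = 8.883×10^7 s.
Converting: 8.883×10^7 s ÷ 86400 s/day = 1030 days.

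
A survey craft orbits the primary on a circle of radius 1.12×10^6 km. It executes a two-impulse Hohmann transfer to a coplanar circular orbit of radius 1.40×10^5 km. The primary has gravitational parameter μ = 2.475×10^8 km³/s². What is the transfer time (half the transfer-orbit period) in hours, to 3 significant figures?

Transfer-ellipse semi-major axis a_t = (r₁ + r₂)/2 = (1.120×10^6 + 1.400×10^5)/2 = 6.300×10^5 km.
By Kepler's third law the transfer-orbit period is T = 2π√(a_t³/μ), so t = T/2 = 99860 s.
Converting: 99860 s ÷ 3600 s/hour = 27.7 hours.

t = 27.7 hours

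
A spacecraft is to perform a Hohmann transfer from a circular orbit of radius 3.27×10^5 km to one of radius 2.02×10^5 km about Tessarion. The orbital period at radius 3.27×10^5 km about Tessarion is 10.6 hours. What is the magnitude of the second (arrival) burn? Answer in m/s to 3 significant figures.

From Kepler's third law T² = 4π²r³/μ at r = 3.27×10^5 km, T = 10.6 hours = 10.6 × 3600 s = 38160 s: μ = 4π²r³/T² = 9.47952×10^8 km³/s².
Transfer-ellipse semi-major axis a_t = (r₁ + r₂)/2 = (3.270×10^5 + 2.020×10^5)/2 = 2.645×10^5 km.
Circular speed at r = 2.020×10^5 km: v_c = √(μ/r) = 68.504 km/s.
Vis-viva on the transfer ellipse at r = 2.020×10^5 km gives v_t = √[μ(2/r − 1/a_t)] = 76.169 km/s.
Δv₂ = |v_t − v_c| = |76.169 − 68.504| = 7.665 km/s.

Δv₂ = 7660 m/s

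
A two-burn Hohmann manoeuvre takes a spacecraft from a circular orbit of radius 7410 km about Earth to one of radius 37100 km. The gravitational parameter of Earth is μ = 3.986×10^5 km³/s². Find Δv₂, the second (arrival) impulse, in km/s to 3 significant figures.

Δv₂ = 1.39 km/s

Semi-major axis of the transfer orbit: a_t = (7410 + 37100)/2 = 22255 km.
Circular speed at r = 37100 km: v_c = √(μ/r) = 3.2778 km/s.
Transfer-orbit speed at the same r (vis-viva, a = a_t): v_t = √[μ(2/r − 1/a_t)] = 1.8914 km/s.
Δv₂ = |v_t − v_c| = |1.8914 − 3.2778| = 1.386 km/s.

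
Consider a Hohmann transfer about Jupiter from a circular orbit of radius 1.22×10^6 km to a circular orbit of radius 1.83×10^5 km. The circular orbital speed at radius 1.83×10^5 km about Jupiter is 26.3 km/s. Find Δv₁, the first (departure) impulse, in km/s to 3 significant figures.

Δv₁ = 4.98 km/s

From the circular-orbit relation v² = μ/r at r = 1.83×10^5 km: μ = v²r = (26.3)² × 1.83×10^5 = 1.26579×10^8 km³/s².
Transfer-ellipse semi-major axis a_t = (r₁ + r₂)/2 = (1.220×10^6 + 1.830×10^5)/2 = 7.015×10^5 km.
Circular speed at r = 1.220×10^6 km: v_c = √(μ/r) = 10.1859 km/s.
Transfer-orbit speed at the same r (vis-viva, a = a_t): v_t = √[μ(2/r − 1/a_t)] = 5.20251 km/s.
Δv₁ = |v_t − v_c| = |5.20251 − 10.1859| = 4.983 km/s.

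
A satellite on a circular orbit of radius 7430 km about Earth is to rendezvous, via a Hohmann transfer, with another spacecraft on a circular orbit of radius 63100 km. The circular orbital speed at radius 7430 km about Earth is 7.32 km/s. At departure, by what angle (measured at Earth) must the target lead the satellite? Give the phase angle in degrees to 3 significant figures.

φ = 105°

From the circular-orbit relation v² = μ/r at r = 7430 km: μ = v²r = (7.32)² × 7430 = 3.98117×10^5 km³/s².
The Hohmann ellipse has a_t = (r₁ + r₂)/2 = 35265 km.
The half-period of the transfer ellipse is t = π√(a_t³/μ) = 32973.1 s.
Target angular speed ω₂ = √(μ/r₂³) = 3.98072×10^-5 rad/s.
Angle swept by the target during transfer: ω₂·t = 1.31257 rad = 75.20°.
Arrival is 180° from departure on the ellipse, so φ = 180° − 75.20° = 105°.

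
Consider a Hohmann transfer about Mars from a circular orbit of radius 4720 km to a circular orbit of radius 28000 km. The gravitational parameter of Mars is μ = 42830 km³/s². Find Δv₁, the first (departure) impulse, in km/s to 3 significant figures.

Transfer-ellipse semi-major axis a_t = (r₁ + r₂)/2 = (4720 + 28000)/2 = 16360 km.
Circular speed at r = 4720 km: v_c = √(μ/r) = 3.01233 km/s.
Transfer-orbit speed at the same r (vis-viva, a = a_t): v_t = √[μ(2/r − 1/a_t)] = 3.94085 km/s.
Δv₁ = |v_t − v_c| = |3.94085 − 3.01233| = 0.9285 km/s.

Δv₁ = 0.929 km/s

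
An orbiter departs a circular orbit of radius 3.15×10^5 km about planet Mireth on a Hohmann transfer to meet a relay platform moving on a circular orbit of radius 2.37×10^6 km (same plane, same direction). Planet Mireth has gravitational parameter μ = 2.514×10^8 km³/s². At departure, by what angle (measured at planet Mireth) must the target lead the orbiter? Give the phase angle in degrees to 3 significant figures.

Transfer-ellipse semi-major axis a_t = (r₁ + r₂)/2 = (3.150×10^5 + 2.370×10^6)/2 = 1.3425×10^6 km.
The half-period of the transfer ellipse is t = π√(a_t³/μ) = 3.082×10^5 s.
The target's mean motion on its circular orbit is ω₂ = √(μ/r₂³) = 4.346×10^-6 rad/s.
Angle swept by the target during transfer: ω₂·t = 1.3394 rad = 76.74°.
Arrival is 180° from departure on the ellipse, so φ = 180° − 76.74° = 103°.

φ = 103°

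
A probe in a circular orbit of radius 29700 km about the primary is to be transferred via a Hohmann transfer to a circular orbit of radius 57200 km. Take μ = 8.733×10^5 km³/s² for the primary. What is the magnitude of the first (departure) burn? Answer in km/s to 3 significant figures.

Δv₁ = 0.799 km/s

The Hohmann ellipse has a_t = (r₁ + r₂)/2 = 43450 km.
On the circular orbit at r = 29700 km, v_c = √(μ/r) = 5.42255 km/s.
Vis-viva on the transfer ellipse at r = 29700 km gives v_t = √[μ(2/r − 1/a_t)] = 6.22167 km/s.
Δv₁ = |v_t − v_c| = |6.22167 − 5.42255| = 0.7991 km/s.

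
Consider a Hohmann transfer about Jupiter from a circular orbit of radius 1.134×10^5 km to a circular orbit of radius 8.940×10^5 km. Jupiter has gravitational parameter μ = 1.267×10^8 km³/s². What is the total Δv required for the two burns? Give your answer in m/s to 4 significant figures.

Semi-major axis of the transfer orbit: a_t = (1.134×10^5 + 8.940×10^5)/2 = 5.037×10^5 km.
Circular speed at r₁: v₁ = √(μ/r₁) = √(1.267×10^8/1.134×10^5) = 33.426 km/s.
On the transfer ellipse at r₁, vis-viva equation gives v_p = √[μ(2/r₁ − 1/a_t)] = 44.531 km/s.
First burn Δv₁ = |v_p − v₁| = 11.105 km/s.
At r₂, v₂ = √(μ/r₂) = 11.9047 km/s.
Transfer-orbit speed at r₂: v_a = √[μ(2/r₂ − 1/a_t)] = 5.64859 km/s.
Second burn Δv₂ = |v₂ − v_a| = 6.2561 km/s.
Total Δv = Δv₁ + Δv₂ = 17.36 km/s.

Δv = 17360 m/s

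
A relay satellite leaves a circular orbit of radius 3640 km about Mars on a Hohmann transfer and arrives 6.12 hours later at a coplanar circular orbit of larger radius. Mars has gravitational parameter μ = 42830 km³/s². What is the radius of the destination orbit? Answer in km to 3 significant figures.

r₂ = 22000 km

Transfer time t = 6.12 hours = 22032 s, and t = π√(a_t³/μ).
So a_t = (μ t²/π²)^(1/3) = (42830 × (22032)² / π²)^(1/3) = 12819 km.
Since a_t = (r₁ + r₂)/2, r₂ = 2a_t − r₁ = 2×12819 − 3640 = 21998 km.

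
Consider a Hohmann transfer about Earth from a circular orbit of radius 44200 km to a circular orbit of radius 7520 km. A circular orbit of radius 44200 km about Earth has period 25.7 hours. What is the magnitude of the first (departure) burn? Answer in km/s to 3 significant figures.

Δv₁ = 1.38 km/s

From Kepler's third law T² = 4π²r³/μ at r = 44200 km, T = 25.7 hours = 25.7 × 3600 s = 92520 s: μ = 4π²r³/T² = 3.98250×10^5 km³/s².
Semi-major axis of the transfer orbit: a_t = (44200 + 7520)/2 = 25860 km.
Circular speed at r = 44200 km: v_c = √(μ/r) = 3.002 km/s.
Transfer-orbit speed at the same r (vis-viva, a = a_t): v_t = √[μ(2/r − 1/a_t)] = 1.619 km/s.
Δv₁ = |v_t − v_c| = |1.619 − 3.002| = 1.383 km/s.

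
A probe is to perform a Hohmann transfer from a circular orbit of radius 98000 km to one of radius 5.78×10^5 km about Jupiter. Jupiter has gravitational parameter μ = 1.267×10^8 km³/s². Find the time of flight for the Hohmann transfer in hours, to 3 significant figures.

Transfer-ellipse semi-major axis a_t = (r₁ + r₂)/2 = (98000 + 5.780×10^5)/2 = 3.380×10^5 km.
Half the transfer-orbit period gives t = π√(a_t³/μ) = 54840 s.
Converting: 54840 s ÷ 3600 s/hour = 15.2 hours.

t = 15.2 hours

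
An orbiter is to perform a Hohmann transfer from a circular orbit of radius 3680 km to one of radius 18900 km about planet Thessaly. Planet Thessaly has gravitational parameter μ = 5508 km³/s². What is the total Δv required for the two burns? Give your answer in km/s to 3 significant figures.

Δv = 0.591 km/s

The Hohmann ellipse has a_t = (r₁ + r₂)/2 = 11290 km.
Circular speed at r₁: v₁ = √(μ/r₁) = √(5508/3680) = 1.2234 km/s.
On the transfer ellipse at r₁, v² = μ(2/r − 1/a) gives v_p = √[μ(2/r₁ − 1/a_t)] = 1.5829 km/s.
First burn Δv₁ = |v_p − v₁| = 0.3595 km/s.
At r₂, v₂ = √(μ/r₂) = 0.5398 km/s.
Transfer-orbit speed at r₂: v_a = √[μ(2/r₂ − 1/a_t)] = 0.3082 km/s.
Second burn Δv₂ = |v₂ − v_a| = 0.2316 km/s.
Total Δv = Δv₁ + Δv₂ = 0.5911 km/s.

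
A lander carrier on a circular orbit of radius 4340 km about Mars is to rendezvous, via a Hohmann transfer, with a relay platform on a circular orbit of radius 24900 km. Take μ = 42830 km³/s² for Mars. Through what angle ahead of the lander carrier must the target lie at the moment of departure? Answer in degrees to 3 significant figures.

Transfer-ellipse semi-major axis a_t = (r₁ + r₂)/2 = (4340 + 24900)/2 = 14620 km.
The half-period of the transfer ellipse is t = π√(a_t³/μ) = 26835 s.
Target angular speed ω₂ = √(μ/r₂³) = 5.2671×10^-5 rad/s.
Angle swept by the target during transfer: ω₂·t = 1.4134 rad = 80.98°.
The lander carrier traverses 180° on the transfer ellipse, so the target must lead by 180° − 80.98° = 99.0°.

φ = 99.0°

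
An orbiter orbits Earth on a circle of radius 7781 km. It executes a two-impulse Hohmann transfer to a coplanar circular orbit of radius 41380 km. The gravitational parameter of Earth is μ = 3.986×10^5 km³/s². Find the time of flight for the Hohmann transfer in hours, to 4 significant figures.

The Hohmann ellipse has a_t = (r₁ + r₂)/2 = 24580.5 km.
Half the transfer-orbit period gives t = π√(a_t³/μ) = 19176 s.
Converting: 19176 s ÷ 3600 s/hour = 5.327 hours.

t = 5.327 hours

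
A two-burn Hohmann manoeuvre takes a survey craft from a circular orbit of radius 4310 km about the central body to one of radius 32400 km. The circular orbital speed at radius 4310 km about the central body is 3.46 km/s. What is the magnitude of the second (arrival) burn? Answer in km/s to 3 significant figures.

From the circular-orbit relation v² = μ/r at r = 4310 km: μ = v²r = (3.46)² × 4310 = 51597.6 km³/s².
The Hohmann ellipse has a_t = (r₁ + r₂)/2 = 18355 km.
On the circular orbit at r = 32400 km, v_c = √(μ/r) = 1.26195 km/s.
Transfer-orbit speed at the same r (vis-viva, a = a_t): v_t = √[μ(2/r − 1/a_t)] = 0.611510 km/s.
Δv₂ = |v_t − v_c| = |0.611510 − 1.26195| = 0.6504 km/s.

Δv₂ = 0.650 km/s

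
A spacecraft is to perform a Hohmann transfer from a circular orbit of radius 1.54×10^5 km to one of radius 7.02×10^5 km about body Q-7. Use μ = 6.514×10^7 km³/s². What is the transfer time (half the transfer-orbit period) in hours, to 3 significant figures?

t = 30.3 hours

The Hohmann ellipse has a_t = (r₁ + r₂)/2 = 4.280×10^5 km.
By Kepler's third law the transfer-orbit period is T = 2π√(a_t³/μ), so t = T/2 = 1.090×10^5 s.
Converting: 1.090×10^5 s ÷ 3600 s/hour = 30.3 hours.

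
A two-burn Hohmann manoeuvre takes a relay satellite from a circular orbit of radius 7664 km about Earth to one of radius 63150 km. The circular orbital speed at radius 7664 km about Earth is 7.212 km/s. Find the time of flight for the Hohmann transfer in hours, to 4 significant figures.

From the circular-orbit relation v² = μ/r at r = 7664 km: μ = v²r = (7.212)² × 7664 = 3.98627×10^5 km³/s².
The Hohmann ellipse has a_t = (r₁ + r₂)/2 = 35407 km.
Half the transfer-orbit period gives t = π√(a_t³/μ) = 33151 s.
Converting: 33151 s ÷ 3600 s/hour = 9.209 hours.

t = 9.209 hours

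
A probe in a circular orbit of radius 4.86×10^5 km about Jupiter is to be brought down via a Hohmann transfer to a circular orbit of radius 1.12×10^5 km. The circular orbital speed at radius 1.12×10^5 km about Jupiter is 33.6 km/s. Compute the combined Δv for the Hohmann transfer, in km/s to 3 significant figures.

Δv = 15.5 km/s

From the circular-orbit relation v² = μ/r at r = 1.12×10^5 km: μ = v²r = (33.6)² × 1.12×10^5 = 1.26444×10^8 km³/s².
The Hohmann ellipse has a_t = (r₁ + r₂)/2 = 2.990×10^5 km.
At r₁ the circular-orbit speed is v₁ = √(μ/r₁) = 16.12984 km/s.
Transfer-orbit speed at r₁ (vis-viva): v_a = √[μ(2/r₁ − 1/a_t)] = 9.871964 km/s.
First burn Δv₁ = |v_a − v₁| = 6.2579 km/s.
At r₂, v₂ = √(μ/r₂) = 33.6000 km/s.
Transfer-orbit speed at r₂: v_p = √[μ(2/r₂ − 1/a_t)] = 42.8373 km/s.
Second burn Δv₂ = |v₂ − v_p| = 9.2373 km/s.
Δv = Δv₁ + Δv₂ = 6.2579 + 9.2373 = 15.50 km/s.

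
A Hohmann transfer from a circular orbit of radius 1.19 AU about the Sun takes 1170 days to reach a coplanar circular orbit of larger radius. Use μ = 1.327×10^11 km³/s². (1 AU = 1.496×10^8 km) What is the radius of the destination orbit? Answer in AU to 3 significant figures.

In km: r₁ = 1.19 × 1.496×10^8 = 1.78024×10^8 km.
Transfer time t = 1170 days = 1.01088×10^8 s, and t = π√(a_t³/μ).
So a_t = (μ t²/π²)^(1/3) = (1.327×10^11 × (1.01088×10^8)² / π²)^(1/3) = 5.1601×10^8 km.
Since a_t = (r₁ + r₂)/2, r₂ = 2a_t − r₁ = 2×5.1601×10^8 − 1.78024×10^8 = 8.53996×10^8 km.
In AU: r₂ = 8.53996×10^8 / 1.496×10^8 = 5.71 AU.

r₂ = 5.71 AU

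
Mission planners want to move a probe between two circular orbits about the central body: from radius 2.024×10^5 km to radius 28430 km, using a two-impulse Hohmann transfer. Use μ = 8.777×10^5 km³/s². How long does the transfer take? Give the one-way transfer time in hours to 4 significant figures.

The Hohmann ellipse has a_t = (r₁ + r₂)/2 = 1.15415×10^5 km.
Transfer time t = π√(a_t³/μ) = π√((1.15415×10^5)³ / 8.777×10^5) = 1.3148×10^5 s.
Converting: 1.3148×10^5 s ÷ 3600 s/hour = 36.52 hours.

t = 36.52 hours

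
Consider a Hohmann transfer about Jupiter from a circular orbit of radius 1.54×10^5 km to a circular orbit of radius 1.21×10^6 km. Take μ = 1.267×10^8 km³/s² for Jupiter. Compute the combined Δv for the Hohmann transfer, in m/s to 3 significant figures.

Δv = 14900 m/s

Semi-major axis of the transfer orbit: a_t = (1.540×10^5 + 1.210×10^6)/2 = 6.820×10^5 km.
Circular speed at r₁: v₁ = √(μ/r₁) = √(1.267×10^8/1.540×10^5) = 28.683 km/s.
On the transfer ellipse at r₁, v² = μ(2/r − 1/a) gives v_p = √[μ(2/r₁ − 1/a_t)] = 38.206 km/s.
First burn Δv₁ = |v_p − v₁| = 9.523 km/s.
At r₂, v₂ = √(μ/r₂) = 10.2328 km/s.
Transfer-orbit speed at r₂: v_a = √[μ(2/r₂ − 1/a_t)] = 4.86255 km/s.
Second burn Δv₂ = |v₂ − v_a| = 5.370 km/s.
Δv = Δv₁ + Δv₂ = 9.523 + 5.370 = 14.89 km/s.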